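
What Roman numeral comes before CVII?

CVII = 107; previous is 106

CVI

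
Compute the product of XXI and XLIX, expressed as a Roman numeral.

XXI = 21
XLIX = 49
21 × 49 = 1029

MXXIX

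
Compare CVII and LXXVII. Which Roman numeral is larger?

CVII = 107
LXXVII = 77
107 is larger

CVII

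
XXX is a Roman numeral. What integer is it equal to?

XXX: X=10, X=10, X=10
10 + 10 + 10 = 30

30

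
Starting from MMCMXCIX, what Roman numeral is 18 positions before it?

MMCMXCIX = 2999
2999 - 18 = 2981

MMCMLXXXI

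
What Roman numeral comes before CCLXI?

CCLXI = 261; previous is 260

CCLX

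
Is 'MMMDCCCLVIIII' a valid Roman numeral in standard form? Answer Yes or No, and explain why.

'MMMDCCCLVIIII': More than 3 consecutive I's

No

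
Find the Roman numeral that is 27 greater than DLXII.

DLXII = 562
562 + 27 = 589

DLXXXIX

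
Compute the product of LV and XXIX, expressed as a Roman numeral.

LV = 55
XXIX = 29
55 × 29 = 1595

MDXCV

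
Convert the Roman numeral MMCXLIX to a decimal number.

MMCXLIX: M=1000, M=1000, C=100, XL=40, IX=9
1000 + 1000 + 100 + 40 + 9 = 2149

2149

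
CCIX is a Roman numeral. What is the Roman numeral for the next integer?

CCIX = 209, so the next integer is 209 + 1 = 210

CCX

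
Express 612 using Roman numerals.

Convert 612 to Roman numerals:
  612 contains 1×500 (D)
  112 contains 1×100 (C)
  12 contains 1×10 (X)
  2 contains 2×1 (II)

DCXII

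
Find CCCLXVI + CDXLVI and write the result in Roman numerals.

CCCLXVI = 366
CDXLVI = 446
366 + 446 = 812

DCCCXII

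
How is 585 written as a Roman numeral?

Convert 585 to Roman numerals:
  585 contains 1×500 (D)
  85 contains 1×50 (L)
  35 contains 3×10 (XXX)
  5 contains 1×5 (V)

DLXXXV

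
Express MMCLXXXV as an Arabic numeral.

MMCLXXXV: M=1000, M=1000, C=100, L=50, X=10, X=10, X=10, V=5
1000 + 1000 + 100 + 50 + 10 + 10 + 10 + 5 = 2185

2185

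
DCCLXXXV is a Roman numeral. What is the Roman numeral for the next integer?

DCCLXXXV = 785, so the next integer is 785 + 1 = 786

DCCLXXXVI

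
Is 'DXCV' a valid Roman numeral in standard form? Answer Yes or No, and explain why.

'DXCV': Check the rules: uses only the symbols I, V, X, L, C, D, M; no symbol is repeated more than three times in a row; V, L and D each appear at most once; the only place a smaller symbol precedes a larger one is the allowed subtractive pair XC, the symbol right after such a pair (if any) is smaller than the pair's first symbol, and otherwise the values never increase from left to right. Value: D (500) + XC (90) + V (5) = 595. So it is a valid standard Roman numeral.

Yes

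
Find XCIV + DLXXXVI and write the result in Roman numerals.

XCIV = 94
DLXXXVI = 586
94 + 586 = 680

DCLXXX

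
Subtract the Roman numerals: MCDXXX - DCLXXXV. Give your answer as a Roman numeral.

MCDXXX = 1430
DCLXXXV = 685
1430 - 685 = 745

DCCXLV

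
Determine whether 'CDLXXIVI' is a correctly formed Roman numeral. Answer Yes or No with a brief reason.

'CDLXXIVI': I cannot come right after the subtractive pair IV: once I is subtracted in IV, the next symbol must be smaller than I

No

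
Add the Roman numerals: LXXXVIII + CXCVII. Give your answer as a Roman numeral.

LXXXVIII = 88
CXCVII = 197
88 + 197 = 285

CCLXXXV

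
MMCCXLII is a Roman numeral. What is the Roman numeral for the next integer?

MMCCXLII = 2242, so the next integer is 2242 + 1 = 2243

MMCCXLIII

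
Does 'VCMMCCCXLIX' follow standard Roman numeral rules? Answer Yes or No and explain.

'VCMMCCCXLIX': Invalid subtractive combination: VC

No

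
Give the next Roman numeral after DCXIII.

DCXIII = 613, so the next integer is 613 + 1 = 614

DCXIV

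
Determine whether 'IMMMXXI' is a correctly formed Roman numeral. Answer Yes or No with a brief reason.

'IMMMXXI': Invalid subtractive combination: IM

No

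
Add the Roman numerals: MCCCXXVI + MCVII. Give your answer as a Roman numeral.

MCCCXXVI = 1326
MCVII = 1107
1326 + 1107 = 2433

MMCDXXXIII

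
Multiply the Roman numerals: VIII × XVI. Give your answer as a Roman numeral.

VIII = 8
XVI = 16
8 × 16 = 128

CXXVIII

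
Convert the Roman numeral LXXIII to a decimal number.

LXXIII: L=50, X=10, X=10, I=1, I=1, I=1
50 + 10 + 10 + 1 + 1 + 1 = 73

73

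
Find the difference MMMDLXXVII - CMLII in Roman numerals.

MMMDLXXVII = 3577
CMLII = 952
3577 - 952 = 2625

MMDCXXV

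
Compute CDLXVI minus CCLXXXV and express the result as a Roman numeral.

CDLXVI = 466
CCLXXXV = 285
466 - 285 = 181

CLXXXI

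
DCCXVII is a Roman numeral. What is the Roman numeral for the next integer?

DCCXVII = 717, so the next integer is 717 + 1 = 718

DCCXVIII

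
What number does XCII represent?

XCII: XC=90, I=1, I=1
90 + 1 + 1 = 92

92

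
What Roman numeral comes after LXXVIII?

LXXVIII = 78, so the next integer is 78 + 1 = 79

LXXIX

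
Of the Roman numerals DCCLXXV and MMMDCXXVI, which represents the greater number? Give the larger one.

DCCLXXV = 775
MMMDCXXVI = 3626
3626 is larger

MMMDCXXVI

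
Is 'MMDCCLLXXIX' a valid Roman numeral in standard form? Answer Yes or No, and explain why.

'MMDCCLLXXIX': L should not appear more than once

No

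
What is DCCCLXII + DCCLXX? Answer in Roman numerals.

DCCCLXII = 862
DCCLXX = 770
862 + 770 = 1632

MDCXXXII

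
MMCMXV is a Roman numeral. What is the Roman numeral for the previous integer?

MMCMXV = 2915, so the previous integer is 2915 - 1 = 2914

MMCMXIV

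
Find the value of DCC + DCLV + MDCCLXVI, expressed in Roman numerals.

DCC = 700, DCLV = 655, MDCCLXVI = 1766
700 + 655 = 1355
1355 + 1766 = 3121

MMMCXXI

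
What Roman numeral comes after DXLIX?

DXLIX = 549, so the next integer is 549 + 1 = 550

DL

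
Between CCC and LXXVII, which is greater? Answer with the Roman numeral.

CCC = 300
LXXVII = 77
300 is larger

CCC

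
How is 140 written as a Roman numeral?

Convert 140 to Roman numerals:
  140 contains 1×100 (C)
  40 contains 1×40 (XL)

CXL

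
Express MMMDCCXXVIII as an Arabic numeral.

MMMDCCXXVIII: M=1000, M=1000, M=1000, D=500, C=100, C=100, X=10, X=10, V=5, I=1, I=1, I=1
1000 + 1000 + 1000 + 500 + 100 + 100 + 10 + 10 + 5 + 1 + 1 + 1 = 3728

3728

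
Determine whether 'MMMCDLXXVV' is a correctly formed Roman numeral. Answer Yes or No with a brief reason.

'MMMCDLXXVV': V should not appear more than once

No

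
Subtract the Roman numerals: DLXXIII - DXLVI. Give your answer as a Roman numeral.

DLXXIII = 573
DXLVI = 546
573 - 546 = 27

XXVII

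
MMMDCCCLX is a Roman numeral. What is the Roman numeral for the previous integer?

MMMDCCCLX = 3860, so the previous integer is 3860 - 1 = 3859

MMMDCCCLIX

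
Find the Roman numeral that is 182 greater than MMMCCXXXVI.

MMMCCXXXVI = 3236
3236 + 182 = 3418

MMMCDXVIII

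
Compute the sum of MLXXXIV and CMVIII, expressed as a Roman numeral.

MLXXXIV = 1084
CMVIII = 908
1084 + 908 = 1992

MCMXCII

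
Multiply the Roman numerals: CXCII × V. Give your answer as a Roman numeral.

CXCII = 192
V = 5
192 × 5 = 960

CMLX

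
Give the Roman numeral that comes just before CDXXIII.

CDXXIII = 423; previous is 422

CDXXII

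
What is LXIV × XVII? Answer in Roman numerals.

LXIV = 64
XVII = 17
64 × 17 = 1088

MLXXXVIII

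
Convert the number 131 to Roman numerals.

Convert 131 to Roman numerals:
  131 contains 1×100 (C)
  31 contains 3×10 (XXX)
  1 contains 1×1 (I)

CXXXI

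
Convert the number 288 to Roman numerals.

Convert 288 to Roman numerals:
  288 contains 2×100 (CC)
  88 contains 1×50 (L)
  38 contains 3×10 (XXX)
  8 contains 1×5 (V)
  3 contains 3×1 (III)

CCLXXXVIII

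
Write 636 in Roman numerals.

Convert 636 to Roman numerals:
  636 contains 1×500 (D)
  136 contains 1×100 (C)
  36 contains 3×10 (XXX)
  6 contains 1×5 (V)
  1 contains 1×1 (I)

DCXXXVI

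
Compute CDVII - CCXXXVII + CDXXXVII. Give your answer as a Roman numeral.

CDVII = 407, CCXXXVII = 237, CDXXXVII = 437
407 - 237 = 170
170 + 437 = 607

DCVII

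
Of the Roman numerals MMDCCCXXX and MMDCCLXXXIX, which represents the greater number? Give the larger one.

MMDCCCXXX = 2830
MMDCCLXXXIX = 2789
2830 is larger

MMDCCCXXX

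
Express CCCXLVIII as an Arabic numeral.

CCCXLVIII: C=100, C=100, C=100, XL=40, V=5, I=1, I=1, I=1
100 + 100 + 100 + 40 + 5 + 1 + 1 + 1 = 348

348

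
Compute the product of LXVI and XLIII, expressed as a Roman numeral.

LXVI = 66
XLIII = 43
66 × 43 = 2838

MMDCCCXXXVIII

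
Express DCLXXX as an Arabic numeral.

DCLXXX: D=500, C=100, L=50, X=10, X=10, X=10
500 + 100 + 50 + 10 + 10 + 10 = 680

680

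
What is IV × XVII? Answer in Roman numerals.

IV = 4
XVII = 17
4 × 17 = 68

LXVIII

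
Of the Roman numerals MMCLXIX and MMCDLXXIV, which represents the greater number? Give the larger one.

MMCLXIX = 2169
MMCDLXXIV = 2474
2474 is larger

MMCDLXXIV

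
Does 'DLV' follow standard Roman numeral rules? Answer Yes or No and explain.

'DLV': Check the rules: uses only the symbols I, V, X, L, C, D, M; no symbol is repeated more than three times in a row; V, L and D each appear at most once; no smaller symbol precedes a larger one (values never increase from left to right). Value: D (500) + L (50) + V (5) = 555. So it is a valid standard Roman numeral.

Yes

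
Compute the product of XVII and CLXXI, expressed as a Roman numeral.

XVII = 17
CLXXI = 171
17 × 171 = 2907

MMCMVII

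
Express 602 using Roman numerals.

Convert 602 to Roman numerals:
  602 contains 1×500 (D)
  102 contains 1×100 (C)
  2 contains 2×1 (II)

DCII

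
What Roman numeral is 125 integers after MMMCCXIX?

MMMCCXIX = 3219
3219 + 125 = 3344

MMMCCCXLIV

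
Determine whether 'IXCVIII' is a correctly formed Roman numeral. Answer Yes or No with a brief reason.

'IXCVIII': I (position 1) comes before the larger symbol C (position 3) without being directly in front of it as a subtractive pair; apart from IV, IX, XL, XC, CD and CM, symbols must go from largest to smallest

No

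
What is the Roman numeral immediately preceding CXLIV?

CXLIV = 144; previous is 143

CXLIII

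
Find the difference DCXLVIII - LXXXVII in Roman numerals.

DCXLVIII = 648
LXXXVII = 87
648 - 87 = 561

DLXI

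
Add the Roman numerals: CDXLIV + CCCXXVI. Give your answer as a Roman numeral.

CDXLIV = 444
CCCXXVI = 326
444 + 326 = 770

DCCLXX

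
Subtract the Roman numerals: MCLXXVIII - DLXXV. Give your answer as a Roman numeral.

MCLXXVIII = 1178
DLXXV = 575
1178 - 575 = 603

DCIII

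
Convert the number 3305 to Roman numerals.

Convert 3305 to Roman numerals:
  3305 contains 3×1000 (MMM)
  305 contains 3×100 (CCC)
  5 contains 1×5 (V)

MMMCCCV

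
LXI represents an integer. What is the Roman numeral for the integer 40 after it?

LXI = 61
61 + 40 = 101

CI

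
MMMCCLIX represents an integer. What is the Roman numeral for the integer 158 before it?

MMMCCLIX = 3259
3259 - 158 = 3101

MMMCI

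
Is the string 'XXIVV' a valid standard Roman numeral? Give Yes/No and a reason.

'XXIVV': V should not appear more than once

No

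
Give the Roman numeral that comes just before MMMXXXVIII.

MMMXXXVIII = 3038; previous is 3037

MMMXXXVII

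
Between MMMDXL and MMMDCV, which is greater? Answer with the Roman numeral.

MMMDXL = 3540
MMMDCV = 3605
3605 is larger

MMMDCV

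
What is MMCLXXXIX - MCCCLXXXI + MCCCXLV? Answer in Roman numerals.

MMCLXXXIX = 2189, MCCCLXXXI = 1381, MCCCXLV = 1345
2189 - 1381 = 808
808 + 1345 = 2153

MMCLIII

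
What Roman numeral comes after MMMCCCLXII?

MMMCCCLXII = 3362; next is 3363

MMMCCCLXIII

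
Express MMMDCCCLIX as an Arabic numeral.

MMMDCCCLIX: M=1000, M=1000, M=1000, D=500, C=100, C=100, C=100, L=50, IX=9
1000 + 1000 + 1000 + 500 + 100 + 100 + 100 + 50 + 9 = 3859

3859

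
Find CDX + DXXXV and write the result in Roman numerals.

CDX = 410
DXXXV = 535
410 + 535 = 945

CMXLV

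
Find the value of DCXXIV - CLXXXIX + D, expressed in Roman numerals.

DCXXIV = 624, CLXXXIX = 189, D = 500
624 - 189 = 435
435 + 500 = 935

CMXXXV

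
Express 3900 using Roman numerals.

Convert 3900 to Roman numerals:
  3900 contains 3×1000 (MMM)
  900 contains 1×900 (CM)

MMMCM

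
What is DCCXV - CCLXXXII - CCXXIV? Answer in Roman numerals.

DCCXV = 715, CCLXXXII = 282, CCXXIV = 224
715 - 282 = 433
433 - 224 = 209

CCIX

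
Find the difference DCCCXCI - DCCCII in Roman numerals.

DCCCXCI = 891
DCCCII = 802
891 - 802 = 89

LXXXIX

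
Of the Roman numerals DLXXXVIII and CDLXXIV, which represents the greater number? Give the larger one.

DLXXXVIII = 588
CDLXXIV = 474
588 is larger

DLXXXVIII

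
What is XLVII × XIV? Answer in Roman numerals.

XLVII = 47
XIV = 14
47 × 14 = 658

DCLVIII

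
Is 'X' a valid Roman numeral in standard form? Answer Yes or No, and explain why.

'X': Check the rules: uses only the symbols I, V, X, L, C, D, M; no symbol is repeated more than three times in a row; V, L and D each appear at most once; no smaller symbol precedes a larger one (values never increase from left to right). Value: X = 10. So it is a valid standard Roman numeral.

Yes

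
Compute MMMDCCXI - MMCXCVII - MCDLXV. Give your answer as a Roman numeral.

MMMDCCXI = 3711, MMCXCVII = 2197, MCDLXV = 1465
3711 - 2197 = 1514
1514 - 1465 = 49

XLIX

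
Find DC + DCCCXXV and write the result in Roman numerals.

DC = 600
DCCCXXV = 825
600 + 825 = 1425

MCDXXV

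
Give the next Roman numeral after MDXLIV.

MDXLIV = 1544; next is 1545

MDXLV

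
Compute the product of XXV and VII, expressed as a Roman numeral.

XXV = 25
VII = 7
25 × 7 = 175

CLXXV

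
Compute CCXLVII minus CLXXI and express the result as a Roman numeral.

CCXLVII = 247
CLXXI = 171
247 - 171 = 76

LXXVI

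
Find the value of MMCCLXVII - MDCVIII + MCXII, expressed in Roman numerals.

MMCCLXVII = 2267, MDCVIII = 1608, MCXII = 1112
2267 - 1608 = 659
659 + 1112 = 1771

MDCCLXXI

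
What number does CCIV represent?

CCIV: C=100, C=100, IV=4
100 + 100 + 4 = 204

204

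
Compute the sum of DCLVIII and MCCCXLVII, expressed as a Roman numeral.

DCLVIII = 658
MCCCXLVII = 1347
658 + 1347 = 2005

MMV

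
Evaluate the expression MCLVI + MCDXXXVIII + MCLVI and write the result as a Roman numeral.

MCLVI = 1156, MCDXXXVIII = 1438, MCLVI = 1156
1156 + 1438 = 2594
2594 + 1156 = 3750

MMMDCCL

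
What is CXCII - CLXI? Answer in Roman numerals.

CXCII = 192
CLXI = 161
192 - 161 = 31

XXXI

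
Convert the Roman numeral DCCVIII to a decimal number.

DCCVIII: D=500, C=100, C=100, V=5, I=1, I=1, I=1
500 + 100 + 100 + 5 + 1 + 1 + 1 = 708

708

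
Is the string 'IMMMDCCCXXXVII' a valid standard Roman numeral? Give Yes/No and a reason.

'IMMMDCCCXXXVII': Invalid subtractive combination: IM

No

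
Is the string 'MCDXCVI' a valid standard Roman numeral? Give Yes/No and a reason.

'MCDXCVI': Check the rules: uses only the symbols I, V, X, L, C, D, M; no symbol is repeated more than three times in a row; V, L and D each appear at most once; the only places a smaller symbol precedes a larger one are the allowed subtractive pairs CD, XC, the symbol right after such a pair (if any) is smaller than the pair's first symbol, and otherwise the values never increase from left to right. Value: M (1000) + CD (400) + XC (90) + V (5) + I (1) = 1496. So it is a valid standard Roman numeral.

Yes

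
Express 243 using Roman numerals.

Convert 243 to Roman numerals:
  243 contains 2×100 (CC)
  43 contains 1×40 (XL)
  3 contains 3×1 (III)

CCXLIII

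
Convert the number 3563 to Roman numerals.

Convert 3563 to Roman numerals:
  3563 contains 3×1000 (MMM)
  563 contains 1×500 (D)
  63 contains 1×50 (L)
  13 contains 1×10 (X)
  3 contains 3×1 (III)

MMMDLXIII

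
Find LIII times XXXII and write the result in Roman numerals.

LIII = 53
XXXII = 32
53 × 32 = 1696

MDCXCVI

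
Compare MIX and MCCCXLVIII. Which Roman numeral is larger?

MIX = 1009
MCCCXLVIII = 1348
1348 is larger

MCCCXLVIII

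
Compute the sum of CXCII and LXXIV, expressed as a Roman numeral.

CXCII = 192
LXXIV = 74
192 + 74 = 266

CCLXVI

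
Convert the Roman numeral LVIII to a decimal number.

LVIII: L=50, V=5, I=1, I=1, I=1
50 + 5 + 1 + 1 + 1 = 58

58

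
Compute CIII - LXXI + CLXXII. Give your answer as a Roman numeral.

CIII = 103, LXXI = 71, CLXXII = 172
103 - 71 = 32
32 + 172 = 204

CCIV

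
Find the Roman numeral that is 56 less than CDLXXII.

CDLXXII = 472
472 - 56 = 416

CDXVI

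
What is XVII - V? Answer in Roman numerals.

XVII = 17
V = 5
17 - 5 = 12

XII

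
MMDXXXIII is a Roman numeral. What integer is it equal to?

MMDXXXIII: M=1000, M=1000, D=500, X=10, X=10, X=10, I=1, I=1, I=1
1000 + 1000 + 500 + 10 + 10 + 10 + 1 + 1 + 1 = 2533

2533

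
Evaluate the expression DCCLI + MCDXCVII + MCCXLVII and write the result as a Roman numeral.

DCCLI = 751, MCDXCVII = 1497, MCCXLVII = 1247
751 + 1497 = 2248
2248 + 1247 = 3495

MMMCDXCV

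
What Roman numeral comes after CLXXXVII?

CLXXXVII = 187, so the next integer is 187 + 1 = 188

CLXXXVIII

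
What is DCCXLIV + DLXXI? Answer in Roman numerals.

DCCXLIV = 744
DLXXI = 571
744 + 571 = 1315

MCCCXV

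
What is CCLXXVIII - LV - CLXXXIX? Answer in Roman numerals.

CCLXXVIII = 278, LV = 55, CLXXXIX = 189
278 - 55 = 223
223 - 189 = 34

XXXIV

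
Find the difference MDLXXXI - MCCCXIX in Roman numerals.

MDLXXXI = 1581
MCCCXIX = 1319
1581 - 1319 = 262

CCLXII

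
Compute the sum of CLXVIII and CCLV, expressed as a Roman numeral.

CLXVIII = 168
CCLV = 255
168 + 255 = 423

CDXXIII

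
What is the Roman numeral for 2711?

Convert 2711 to Roman numerals:
  2711 contains 2×1000 (MM)
  711 contains 1×500 (D)
  211 contains 2×100 (CC)
  11 contains 1×10 (X)
  1 contains 1×1 (I)

MMDCCXI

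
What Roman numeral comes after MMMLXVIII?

MMMLXVIII = 3068; next is 3069

MMMLXIX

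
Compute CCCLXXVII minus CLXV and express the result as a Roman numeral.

CCCLXXVII = 377
CLXV = 165
377 - 165 = 212

CCXII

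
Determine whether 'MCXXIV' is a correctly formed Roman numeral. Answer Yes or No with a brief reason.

'MCXXIV': Check the rules: uses only the symbols I, V, X, L, C, D, M; no symbol is repeated more than three times in a row; V, L and D each appear at most once; the only place a smaller symbol precedes a larger one is the allowed subtractive pair IV, the symbol right after such a pair (if any) is smaller than the pair's first symbol, and otherwise the values never increase from left to right. Value: M (1000) + C (100) + X (10) + X (10) + IV (4) = 1124. So it is a valid standard Roman numeral.

Yes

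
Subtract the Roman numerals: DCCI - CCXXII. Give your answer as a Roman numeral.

DCCI = 701
CCXXII = 222
701 - 222 = 479

CDLXXIX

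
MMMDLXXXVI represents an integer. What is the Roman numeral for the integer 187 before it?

MMMDLXXXVI = 3586
3586 - 187 = 3399

MMMCCCXCIX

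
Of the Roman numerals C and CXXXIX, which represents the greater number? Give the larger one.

C = 100
CXXXIX = 139
139 is larger

CXXXIX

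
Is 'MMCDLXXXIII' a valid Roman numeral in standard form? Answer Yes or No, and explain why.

'MMCDLXXXIII': Check the rules: uses only the symbols I, V, X, L, C, D, M; no symbol is repeated more than three times in a row; V, L and D each appear at most once; the only place a smaller symbol precedes a larger one is the allowed subtractive pair CD, the symbol right after such a pair (if any) is smaller than the pair's first symbol, and otherwise the values never increase from left to right. Value: M (1000) + M (1000) + CD (400) + L (50) + X (10) + X (10) + X (10) + I (1) + I (1) + I (1) = 2483. So it is a valid standard Roman numeral.

Yes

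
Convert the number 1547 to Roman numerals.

Convert 1547 to Roman numerals:
  1547 contains 1×1000 (M)
  547 contains 1×500 (D)
  47 contains 1×40 (XL)
  7 contains 1×5 (V)
  2 contains 2×1 (II)

MDXLVII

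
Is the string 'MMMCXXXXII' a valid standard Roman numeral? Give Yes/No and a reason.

'MMMCXXXXII': More than 3 consecutive X's

No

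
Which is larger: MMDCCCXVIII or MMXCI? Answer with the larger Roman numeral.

MMDCCCXVIII = 2818
MMXCI = 2091
2818 is larger

MMDCCCXVIII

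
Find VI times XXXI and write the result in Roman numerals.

VI = 6
XXXI = 31
6 × 31 = 186

CLXXXVI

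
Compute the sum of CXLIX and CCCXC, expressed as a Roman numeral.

CXLIX = 149
CCCXC = 390
149 + 390 = 539

DXXXIX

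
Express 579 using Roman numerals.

Convert 579 to Roman numerals:
  579 contains 1×500 (D)
  79 contains 1×50 (L)
  29 contains 2×10 (XX)
  9 contains 1×9 (IX)

DLXXIX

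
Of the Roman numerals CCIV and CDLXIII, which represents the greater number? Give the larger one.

CCIV = 204
CDLXIII = 463
463 is larger

CDLXIII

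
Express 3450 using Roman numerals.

Convert 3450 to Roman numerals:
  3450 contains 3×1000 (MMM)
  450 contains 1×400 (CD)
  50 contains 1×50 (L)

MMMCDL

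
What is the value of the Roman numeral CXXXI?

CXXXI: C=100, X=10, X=10, X=10, I=1
100 + 10 + 10 + 10 + 1 = 131

131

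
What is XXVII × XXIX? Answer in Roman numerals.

XXVII = 27
XXIX = 29
27 × 29 = 783

DCCLXXXIII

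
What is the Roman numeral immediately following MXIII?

MXIII = 1013; next is 1014

MXIV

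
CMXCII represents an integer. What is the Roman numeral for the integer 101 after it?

CMXCII = 992
992 + 101 = 1093

MXCIII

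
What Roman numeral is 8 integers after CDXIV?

CDXIV = 414
414 + 8 = 422

CDXXII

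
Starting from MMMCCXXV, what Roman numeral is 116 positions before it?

MMMCCXXV = 3225
3225 - 116 = 3109

MMMCIX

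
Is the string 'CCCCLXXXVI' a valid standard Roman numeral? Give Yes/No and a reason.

'CCCCLXXXVI': More than 3 consecutive C's

No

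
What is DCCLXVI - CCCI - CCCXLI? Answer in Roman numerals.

DCCLXVI = 766, CCCI = 301, CCCXLI = 341
766 - 301 = 465
465 - 341 = 124

CXXIV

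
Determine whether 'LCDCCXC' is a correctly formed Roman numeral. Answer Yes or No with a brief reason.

'LCDCCXC': Invalid subtractive combination: LC

No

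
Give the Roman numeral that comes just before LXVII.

LXVII = 67; previous is 66

LXVI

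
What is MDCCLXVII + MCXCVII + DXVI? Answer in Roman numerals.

MDCCLXVII = 1767, MCXCVII = 1197, DXVI = 516
1767 + 1197 = 2964
2964 + 516 = 3480

MMMCDLXXX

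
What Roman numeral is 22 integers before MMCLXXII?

MMCLXXII = 2172
2172 - 22 = 2150

MMCL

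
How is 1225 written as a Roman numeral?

Convert 1225 to Roman numerals:
  1225 contains 1×1000 (M)
  225 contains 2×100 (CC)
  25 contains 2×10 (XX)
  5 contains 1×5 (V)

MCCXXV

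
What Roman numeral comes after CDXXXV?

CDXXXV = 435, so the next integer is 435 + 1 = 436

CDXXXVI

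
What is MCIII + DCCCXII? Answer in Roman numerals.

MCIII = 1103
DCCCXII = 812
1103 + 812 = 1915

MCMXV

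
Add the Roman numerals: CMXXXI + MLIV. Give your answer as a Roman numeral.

CMXXXI = 931
MLIV = 1054
931 + 1054 = 1985

MCMLXXXV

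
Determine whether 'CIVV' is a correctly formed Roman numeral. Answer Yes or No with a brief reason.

'CIVV': V should not appear more than once

No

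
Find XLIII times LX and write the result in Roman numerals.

XLIII = 43
LX = 60
43 × 60 = 2580

MMDLXXX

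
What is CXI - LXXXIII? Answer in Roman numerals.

CXI = 111
LXXXIII = 83
111 - 83 = 28

XXVIII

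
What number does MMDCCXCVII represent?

MMDCCXCVII: M=1000, M=1000, D=500, C=100, C=100, XC=90, V=5, I=1, I=1
1000 + 1000 + 500 + 100 + 100 + 90 + 5 + 1 + 1 = 2797

2797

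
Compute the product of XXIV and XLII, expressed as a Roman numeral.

XXIV = 24
XLII = 42
24 × 42 = 1008

MVIII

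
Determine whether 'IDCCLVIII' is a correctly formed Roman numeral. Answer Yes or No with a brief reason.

'IDCCLVIII': Invalid subtractive combination: ID

No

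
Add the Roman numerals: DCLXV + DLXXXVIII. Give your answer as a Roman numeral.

DCLXV = 665
DLXXXVIII = 588
665 + 588 = 1253

MCCLIII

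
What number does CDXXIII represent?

CDXXIII: CD=400, X=10, X=10, I=1, I=1, I=1
400 + 10 + 10 + 1 + 1 + 1 = 423

423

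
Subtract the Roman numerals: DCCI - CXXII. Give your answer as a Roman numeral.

DCCI = 701
CXXII = 122
701 - 122 = 579

DLXXIX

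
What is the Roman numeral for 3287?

Convert 3287 to Roman numerals:
  3287 contains 3×1000 (MMM)
  287 contains 2×100 (CC)
  87 contains 1×50 (L)
  37 contains 3×10 (XXX)
  7 contains 1×5 (V)
  2 contains 2×1 (II)

MMMCCLXXXVII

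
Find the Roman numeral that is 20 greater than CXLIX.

CXLIX = 149
149 + 20 = 169

CLXIX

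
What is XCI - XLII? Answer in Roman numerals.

XCI = 91
XLII = 42
91 - 42 = 49

XLIX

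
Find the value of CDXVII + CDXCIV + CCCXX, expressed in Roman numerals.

CDXVII = 417, CDXCIV = 494, CCCXX = 320
417 + 494 = 911
911 + 320 = 1231

MCCXXXI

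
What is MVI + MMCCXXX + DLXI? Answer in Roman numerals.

MVI = 1006, MMCCXXX = 2230, DLXI = 561
1006 + 2230 = 3236
3236 + 561 = 3797

MMMDCCXCVII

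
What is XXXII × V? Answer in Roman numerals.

XXXII = 32
V = 5
32 × 5 = 160

CLX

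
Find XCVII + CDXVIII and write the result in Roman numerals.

XCVII = 97
CDXVIII = 418
97 + 418 = 515

DXV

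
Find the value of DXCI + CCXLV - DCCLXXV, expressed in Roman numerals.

DXCI = 591, CCXLV = 245, DCCLXXV = 775
591 + 245 = 836
836 - 775 = 61

LXI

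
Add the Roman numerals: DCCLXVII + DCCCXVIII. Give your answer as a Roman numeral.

DCCLXVII = 767
DCCCXVIII = 818
767 + 818 = 1585

MDLXXXV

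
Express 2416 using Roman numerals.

Convert 2416 to Roman numerals:
  2416 contains 2×1000 (MM)
  416 contains 1×400 (CD)
  16 contains 1×10 (X)
  6 contains 1×5 (V)
  1 contains 1×1 (I)

MMCDXVI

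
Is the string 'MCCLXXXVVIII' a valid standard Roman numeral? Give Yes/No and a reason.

'MCCLXXXVVIII': V should not appear more than once

No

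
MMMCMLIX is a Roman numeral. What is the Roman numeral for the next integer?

MMMCMLIX = 3959; next is 3960

MMMCMLX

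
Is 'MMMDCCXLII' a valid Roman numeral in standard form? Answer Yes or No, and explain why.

'MMMDCCXLII': Check the rules: uses only the symbols I, V, X, L, C, D, M; no symbol is repeated more than three times in a row; V, L and D each appear at most once; the only place a smaller symbol precedes a larger one is the allowed subtractive pair XL, the symbol right after such a pair (if any) is smaller than the pair's first symbol, and otherwise the values never increase from left to right. Value: M (1000) + M (1000) + M (1000) + D (500) + C (100) + C (100) + XL (40) + I (1) + I (1) = 3742. So it is a valid standard Roman numeral.

Yes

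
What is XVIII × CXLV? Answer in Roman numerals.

XVIII = 18
CXLV = 145
18 × 145 = 2610

MMDCX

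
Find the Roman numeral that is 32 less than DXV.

DXV = 515
515 - 32 = 483

CDLXXXIII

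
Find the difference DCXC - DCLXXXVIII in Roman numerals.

DCXC = 690
DCLXXXVIII = 688
690 - 688 = 2

II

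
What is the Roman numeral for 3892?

Convert 3892 to Roman numerals:
  3892 contains 3×1000 (MMM)
  892 contains 1×500 (D)
  392 contains 3×100 (CCC)
  92 contains 1×90 (XC)
  2 contains 2×1 (II)

MMMDCCCXCII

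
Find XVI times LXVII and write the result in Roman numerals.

XVI = 16
LXVII = 67
16 × 67 = 1072

MLXXII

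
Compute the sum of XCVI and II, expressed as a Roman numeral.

XCVI = 96
II = 2
96 + 2 = 98

XCVIII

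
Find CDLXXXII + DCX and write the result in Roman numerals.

CDLXXXII = 482
DCX = 610
482 + 610 = 1092

MXCII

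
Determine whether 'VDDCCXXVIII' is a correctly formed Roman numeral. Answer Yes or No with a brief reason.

'VDDCCXXVIII': V should not appear more than once

No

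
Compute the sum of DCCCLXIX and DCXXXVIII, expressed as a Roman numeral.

DCCCLXIX = 869
DCXXXVIII = 638
869 + 638 = 1507

MDVII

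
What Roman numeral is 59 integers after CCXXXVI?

CCXXXVI = 236
236 + 59 = 295

CCXCV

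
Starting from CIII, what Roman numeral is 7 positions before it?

CIII = 103
103 - 7 = 96

XCVI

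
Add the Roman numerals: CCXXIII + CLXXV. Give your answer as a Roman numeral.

CCXXIII = 223
CLXXV = 175
223 + 175 = 398

CCCXCVIII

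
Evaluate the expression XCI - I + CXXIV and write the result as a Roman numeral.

XCI = 91, I = 1, CXXIV = 124
91 - 1 = 90
90 + 124 = 214

CCXIV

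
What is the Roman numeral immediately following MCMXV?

MCMXV = 1915; next is 1916

MCMXVI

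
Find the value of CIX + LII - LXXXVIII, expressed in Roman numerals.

CIX = 109, LII = 52, LXXXVIII = 88
109 + 52 = 161
161 - 88 = 73

LXXIII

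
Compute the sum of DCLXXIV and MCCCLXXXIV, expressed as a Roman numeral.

DCLXXIV = 674
MCCCLXXXIV = 1384
674 + 1384 = 2058

MMLVIII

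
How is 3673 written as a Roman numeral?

Convert 3673 to Roman numerals:
  3673 contains 3×1000 (MMM)
  673 contains 1×500 (D)
  173 contains 1×100 (C)
  73 contains 1×50 (L)
  23 contains 2×10 (XX)
  3 contains 3×1 (III)

MMMDCLXXIII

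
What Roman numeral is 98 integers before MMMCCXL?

MMMCCXL = 3240
3240 - 98 = 3142

MMMCXLII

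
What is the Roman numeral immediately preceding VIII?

VIII = 8, so the previous integer is 8 - 1 = 7

VII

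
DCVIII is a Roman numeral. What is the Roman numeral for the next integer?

DCVIII = 608; next is 609

DCIX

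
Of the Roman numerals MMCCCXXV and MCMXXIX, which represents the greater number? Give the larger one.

MMCCCXXV = 2325
MCMXXIX = 1929
2325 is larger

MMCCCXXV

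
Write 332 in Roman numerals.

Convert 332 to Roman numerals:
  332 contains 3×100 (CCC)
  32 contains 3×10 (XXX)
  2 contains 2×1 (II)

CCCXXXII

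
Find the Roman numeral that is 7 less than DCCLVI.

DCCLVI = 756
756 - 7 = 749

DCCXLIX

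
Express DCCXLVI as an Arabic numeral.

DCCXLVI: D=500, C=100, C=100, XL=40, V=5, I=1
500 + 100 + 100 + 40 + 5 + 1 = 746

746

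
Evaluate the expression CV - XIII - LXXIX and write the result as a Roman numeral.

CV = 105, XIII = 13, LXXIX = 79
105 - 13 = 92
92 - 79 = 13

XIII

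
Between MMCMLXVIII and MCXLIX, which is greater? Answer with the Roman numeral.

MMCMLXVIII = 2968
MCXLIX = 1149
2968 is larger

MMCMLXVIII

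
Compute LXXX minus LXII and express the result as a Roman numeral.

LXXX = 80
LXII = 62
80 - 62 = 18

XVIII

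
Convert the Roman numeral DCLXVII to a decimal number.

DCLXVII: D=500, C=100, L=50, X=10, V=5, I=1, I=1
500 + 100 + 50 + 10 + 5 + 1 + 1 = 667

667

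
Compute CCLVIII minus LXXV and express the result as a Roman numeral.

CCLVIII = 258
LXXV = 75
258 - 75 = 183

CLXXXIII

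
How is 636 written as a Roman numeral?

Convert 636 to Roman numerals:
  636 contains 1×500 (D)
  136 contains 1×100 (C)
  36 contains 3×10 (XXX)
  6 contains 1×5 (V)
  1 contains 1×1 (I)

DCXXXVI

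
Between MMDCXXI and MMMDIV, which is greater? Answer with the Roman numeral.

MMDCXXI = 2621
MMMDIV = 3504
3504 is larger

MMMDIV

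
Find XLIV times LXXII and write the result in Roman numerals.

XLIV = 44
LXXII = 72
44 × 72 = 3168

MMMCLXVIII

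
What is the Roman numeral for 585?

Convert 585 to Roman numerals:
  585 contains 1×500 (D)
  85 contains 1×50 (L)
  35 contains 3×10 (XXX)
  5 contains 1×5 (V)

DLXXXV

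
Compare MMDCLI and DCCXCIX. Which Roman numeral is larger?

MMDCLI = 2651
DCCXCIX = 799
2651 is larger

MMDCLI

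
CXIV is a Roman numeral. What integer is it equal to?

CXIV: C=100, X=10, IV=4
100 + 10 + 4 = 114

114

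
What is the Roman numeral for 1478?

Convert 1478 to Roman numerals:
  1478 contains 1×1000 (M)
  478 contains 1×400 (CD)
  78 contains 1×50 (L)
  28 contains 2×10 (XX)
  8 contains 1×5 (V)
  3 contains 3×1 (III)

MCDLXXVIII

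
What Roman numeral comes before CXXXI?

CXXXI = 131, so the previous integer is 131 - 1 = 130

CXXX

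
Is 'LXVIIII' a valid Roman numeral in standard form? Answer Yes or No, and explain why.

'LXVIIII': More than 3 consecutive I's

No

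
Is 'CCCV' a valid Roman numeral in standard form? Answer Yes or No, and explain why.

'CCCV': Check the rules: uses only the symbols I, V, X, L, C, D, M; no symbol is repeated more than three times in a row; V, L and D each appear at most once; no smaller symbol precedes a larger one (values never increase from left to right). Value: C (100) + C (100) + C (100) + V (5) = 305. So it is a valid standard Roman numeral.

Yes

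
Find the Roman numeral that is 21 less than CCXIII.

CCXIII = 213
213 - 21 = 192

CXCII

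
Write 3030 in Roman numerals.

Convert 3030 to Roman numerals:
  3030 contains 3×1000 (MMM)
  30 contains 3×10 (XXX)

MMMXXX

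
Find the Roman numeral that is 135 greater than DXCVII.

DXCVII = 597
597 + 135 = 732

DCCXXXII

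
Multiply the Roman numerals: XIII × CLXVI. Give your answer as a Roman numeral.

XIII = 13
CLXVI = 166
13 × 166 = 2158

MMCLVIII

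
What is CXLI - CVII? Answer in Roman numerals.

CXLI = 141
CVII = 107
141 - 107 = 34

XXXIV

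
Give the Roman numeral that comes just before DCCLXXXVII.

DCCLXXXVII = 787, so the previous integer is 787 - 1 = 786

DCCLXXXVI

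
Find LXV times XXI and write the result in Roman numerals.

LXV = 65
XXI = 21
65 × 21 = 1365

MCCCLXV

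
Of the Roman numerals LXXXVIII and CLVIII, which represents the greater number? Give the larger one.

LXXXVIII = 88
CLVIII = 158
158 is larger

CLVIII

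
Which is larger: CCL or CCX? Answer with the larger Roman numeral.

CCL = 250
CCX = 210
250 is larger

CCL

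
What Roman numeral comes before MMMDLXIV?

MMMDLXIV = 3564; previous is 3563

MMMDLXIII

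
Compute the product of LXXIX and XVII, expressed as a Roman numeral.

LXXIX = 79
XVII = 17
79 × 17 = 1343

MCCCXLIII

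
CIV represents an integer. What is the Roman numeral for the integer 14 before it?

CIV = 104
104 - 14 = 90

XC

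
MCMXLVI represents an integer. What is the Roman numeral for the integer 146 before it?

MCMXLVI = 1946
1946 - 146 = 1800

MDCCC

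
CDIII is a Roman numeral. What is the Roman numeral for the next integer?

CDIII = 403, so the next integer is 403 + 1 = 404

CDIV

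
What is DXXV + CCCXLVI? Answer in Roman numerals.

DXXV = 525
CCCXLVI = 346
525 + 346 = 871

DCCCLXXI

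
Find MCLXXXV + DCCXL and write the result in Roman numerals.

MCLXXXV = 1185
DCCXL = 740
1185 + 740 = 1925

MCMXXV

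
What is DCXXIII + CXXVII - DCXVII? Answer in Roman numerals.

DCXXIII = 623, CXXVII = 127, DCXVII = 617
623 + 127 = 750
750 - 617 = 133

CXXXIII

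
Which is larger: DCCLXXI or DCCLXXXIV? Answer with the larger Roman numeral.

DCCLXXI = 771
DCCLXXXIV = 784
784 is larger

DCCLXXXIV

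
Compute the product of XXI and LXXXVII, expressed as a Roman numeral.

XXI = 21
LXXXVII = 87
21 × 87 = 1827

MDCCCXXVII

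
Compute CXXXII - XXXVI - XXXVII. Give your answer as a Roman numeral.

CXXXII = 132, XXXVI = 36, XXXVII = 37
132 - 36 = 96
96 - 37 = 59

LIX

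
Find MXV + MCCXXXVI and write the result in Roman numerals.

MXV = 1015
MCCXXXVI = 1236
1015 + 1236 = 2251

MMCCLI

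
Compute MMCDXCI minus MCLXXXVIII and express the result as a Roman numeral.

MMCDXCI = 2491
MCLXXXVIII = 1188
2491 - 1188 = 1303

MCCCIII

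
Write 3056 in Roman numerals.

Convert 3056 to Roman numerals:
  3056 contains 3×1000 (MMM)
  56 contains 1×50 (L)
  6 contains 1×5 (V)
  1 contains 1×1 (I)

MMMLVI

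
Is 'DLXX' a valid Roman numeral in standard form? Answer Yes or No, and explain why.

'DLXX': Check the rules: uses only the symbols I, V, X, L, C, D, M; no symbol is repeated more than three times in a row; V, L and D each appear at most once; no smaller symbol precedes a larger one (values never increase from left to right). Value: D (500) + L (50) + X (10) + X (10) = 570. So it is a valid standard Roman numeral.

Yes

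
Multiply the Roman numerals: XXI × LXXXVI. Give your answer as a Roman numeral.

XXI = 21
LXXXVI = 86
21 × 86 = 1806

MDCCCVI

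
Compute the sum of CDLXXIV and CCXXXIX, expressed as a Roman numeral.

CDLXXIV = 474
CCXXXIX = 239
474 + 239 = 713

DCCXIII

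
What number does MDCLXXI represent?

MDCLXXI: M=1000, D=500, C=100, L=50, X=10, X=10, I=1
1000 + 500 + 100 + 50 + 10 + 10 + 1 = 1671

1671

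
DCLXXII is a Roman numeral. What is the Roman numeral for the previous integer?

DCLXXII = 672; previous is 671

DCLXXI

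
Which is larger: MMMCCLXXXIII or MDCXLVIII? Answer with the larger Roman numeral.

MMMCCLXXXIII = 3283
MDCXLVIII = 1648
3283 is larger

MMMCCLXXXIII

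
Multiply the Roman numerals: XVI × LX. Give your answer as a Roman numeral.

XVI = 16
LX = 60
16 × 60 = 960

CMLX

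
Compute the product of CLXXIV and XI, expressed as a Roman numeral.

CLXXIV = 174
XI = 11
174 × 11 = 1914

MCMXIV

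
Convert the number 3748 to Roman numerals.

Convert 3748 to Roman numerals:
  3748 contains 3×1000 (MMM)
  748 contains 1×500 (D)
  248 contains 2×100 (CC)
  48 contains 1×40 (XL)
  8 contains 1×5 (V)
  3 contains 3×1 (III)

MMMDCCXLVIII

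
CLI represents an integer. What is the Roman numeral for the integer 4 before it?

CLI = 151
151 - 4 = 147

CXLVII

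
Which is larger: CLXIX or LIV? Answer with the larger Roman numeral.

CLXIX = 169
LIV = 54
169 is larger

CLXIX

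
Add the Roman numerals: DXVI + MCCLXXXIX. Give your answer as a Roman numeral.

DXVI = 516
MCCLXXXIX = 1289
516 + 1289 = 1805

MDCCCV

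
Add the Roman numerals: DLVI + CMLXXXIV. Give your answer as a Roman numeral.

DLVI = 556
CMLXXXIV = 984
556 + 984 = 1540

MDXL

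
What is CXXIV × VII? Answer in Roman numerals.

CXXIV = 124
VII = 7
124 × 7 = 868

DCCCLXVIII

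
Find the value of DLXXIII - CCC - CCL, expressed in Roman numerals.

DLXXIII = 573, CCC = 300, CCL = 250
573 - 300 = 273
273 - 250 = 23

XXIII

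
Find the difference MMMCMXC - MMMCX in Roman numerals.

MMMCMXC = 3990
MMMCX = 3110
3990 - 3110 = 880

DCCCLXXX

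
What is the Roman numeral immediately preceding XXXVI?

XXXVI = 36, so the previous integer is 36 - 1 = 35

XXXV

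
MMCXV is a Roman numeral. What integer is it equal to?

MMCXV: M=1000, M=1000, C=100, X=10, V=5
1000 + 1000 + 100 + 10 + 5 = 2115

2115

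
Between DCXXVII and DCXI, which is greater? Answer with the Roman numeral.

DCXXVII = 627
DCXI = 611
627 is larger

DCXXVII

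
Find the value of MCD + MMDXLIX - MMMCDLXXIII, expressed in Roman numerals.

MCD = 1400, MMDXLIX = 2549, MMMCDLXXIII = 3473
1400 + 2549 = 3949
3949 - 3473 = 476

CDLXXVI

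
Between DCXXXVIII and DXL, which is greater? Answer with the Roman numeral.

DCXXXVIII = 638
DXL = 540
638 is larger

DCXXXVIII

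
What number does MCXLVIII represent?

MCXLVIII: M=1000, C=100, XL=40, V=5, I=1, I=1, I=1
1000 + 100 + 40 + 5 + 1 + 1 + 1 = 1148

1148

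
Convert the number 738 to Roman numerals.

Convert 738 to Roman numerals:
  738 contains 1×500 (D)
  238 contains 2×100 (CC)
  38 contains 3×10 (XXX)
  8 contains 1×5 (V)
  3 contains 3×1 (III)

DCCXXXVIII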